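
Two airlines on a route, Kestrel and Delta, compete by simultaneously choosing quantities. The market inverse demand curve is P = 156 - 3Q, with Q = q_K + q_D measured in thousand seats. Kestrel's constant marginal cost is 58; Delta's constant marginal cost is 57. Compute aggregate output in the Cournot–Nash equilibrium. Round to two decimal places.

21.89

Kestrel's profit: π_K = (156 - 3Q)q_K - (58q_K). Setting ∂π_K/∂q_K = 0: 98 - 6q_K - 3(q_D) = 0.
Delta's profit: π_D = (156 - 3Q)q_D - (57q_D). Setting ∂π_D/∂q_D = 0: 99 - 6q_D - 3(q_K) = 0.
Rearranging gives the reaction functions q_K = (98 - 3q_D)/6 and q_D = (99 - 3q_K)/6.
Substituting one into the other gives q_K = 97/9 and q_D = 100/9.
Total output Q = 97/9 + 100/9 = 197/9.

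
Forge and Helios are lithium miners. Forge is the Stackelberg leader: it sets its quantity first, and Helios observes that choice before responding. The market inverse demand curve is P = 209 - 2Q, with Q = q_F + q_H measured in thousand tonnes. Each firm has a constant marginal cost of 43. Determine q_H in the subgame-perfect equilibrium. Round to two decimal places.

20.75

The follower Helios best-responds to any q_F: π_H = (209 - 2Q)q_H - 43q_H.
Follower FOC: 166 - 2q_F - 4q_H = 0, so q_H(q_F) = (166 - 2q_F)/4.
The leader anticipates this reaction. Substituting into P = 209 - 2Q gives P = 126 - q_F, so π_F = (126 - q_F)q_F - 43q_F.
Leader FOC: 83 - 2q_F = 0, so q_F = 83/2.
Then q_H = (166 - 2·(83/2))/4 = 83/4.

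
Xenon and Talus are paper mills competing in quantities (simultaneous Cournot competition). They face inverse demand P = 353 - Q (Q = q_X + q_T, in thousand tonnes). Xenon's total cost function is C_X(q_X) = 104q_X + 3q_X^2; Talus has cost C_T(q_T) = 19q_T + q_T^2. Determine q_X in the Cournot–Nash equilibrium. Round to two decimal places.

21.35

Xenon's profit: π_X = (353 - Q)q_X - (104q_X + 3q_X²). Setting ∂π_X/∂q_X = 0: 249 - 8q_X - (q_T) = 0.
Talus's first-order condition: 334 - 4q_T - (q_X) = 0.
So q_X = (249 - q_T)/8 and q_T = (334 - q_X)/4.
Solving the pair: q_X = 662/31, q_T = 78.1613.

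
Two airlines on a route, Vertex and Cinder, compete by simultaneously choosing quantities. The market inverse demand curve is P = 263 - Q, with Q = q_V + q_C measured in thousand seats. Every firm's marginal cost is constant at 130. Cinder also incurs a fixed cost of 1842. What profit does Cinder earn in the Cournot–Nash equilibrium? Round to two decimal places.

Each firm earns π_i = (263 - Q)q_i - 130q_i.
Setting ∂π_i/∂q_i = 0 with rivals' quantities fixed: 133 - 2q_i - q_j = 0.
With identical firms every q_j equals q_i, so q_j = q_i and 133 = 3q_i, giving q_i = 133/3.
Price P = 263 - 266/3 = 523/3.
Cinder's profit: (523/3 - 130)·(133/3) - 1842 = 1111/9.

123.44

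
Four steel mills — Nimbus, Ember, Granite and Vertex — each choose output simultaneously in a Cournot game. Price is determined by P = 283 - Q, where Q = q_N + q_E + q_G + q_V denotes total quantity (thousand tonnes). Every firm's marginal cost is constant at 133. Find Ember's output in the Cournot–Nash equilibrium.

Each firm earns π_i = (283 - Q)q_i - 133q_i.
First-order condition (treating rivals' output as given): 150 - 2q_i - Σ_{j≠i} q_j = 0.
With identical firms every q_j equals q_i, so Σ_{j≠i} q_j = 3q_i and 150 = 5q_i, giving q_i = 30.

30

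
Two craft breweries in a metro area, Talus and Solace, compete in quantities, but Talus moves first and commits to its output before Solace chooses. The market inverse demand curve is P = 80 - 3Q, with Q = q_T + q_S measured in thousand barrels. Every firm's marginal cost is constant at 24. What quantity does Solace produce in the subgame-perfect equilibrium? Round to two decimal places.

Solve by backward induction. Given q_T, the follower Solace maximises π_S = (80 - 3q_T - 3q_S)q_S - 24q_S.
Setting the follower's marginal profit to zero, 56 - 3q_T - 6q_S = 0, i.e. q_S = (56 - 3q_T)/6.
Talus substitutes q_S(q_T) into its own profit: π_T = q_T(80 - 3q_T - (56 - 3q_T)/2) - 24q_T = (52 - (3/2)q_T)q_T - 24q_T.
Maximising: ∂π_T/∂q_T = 28 - 3q_T = 0, giving q_T = 28/3.
Then q_S = (56 - 3·(28/3))/6 = 14/3.

4.67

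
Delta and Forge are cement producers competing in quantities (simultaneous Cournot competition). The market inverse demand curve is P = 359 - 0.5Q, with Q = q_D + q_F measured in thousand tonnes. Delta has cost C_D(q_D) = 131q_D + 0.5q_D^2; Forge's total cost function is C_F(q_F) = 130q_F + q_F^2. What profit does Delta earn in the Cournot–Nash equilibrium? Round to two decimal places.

Delta's profit: π_D = (359 - 0.5Q)q_D - (131q_D + (1/2)q_D²). Setting ∂π_D/∂q_D = 0: 228 - 2q_D - (1/2)(q_F) = 0.
Forge's profit: π_F = (359 - 0.5Q)q_F - (130q_F + q_F²). Setting ∂π_F/∂q_F = 0: 229 - 3q_F - (1/2)(q_D) = 0.
So q_D = (228 - (1/2)q_F)/2 and q_F = (229 - (1/2)q_D)/3.
Substituting one into the other gives q_D = 99.0435 and q_F = 1376/23.
Price P = 359 - (1/2)·158.8696 = 279.5652.
Delta's profit: 279.5652·99.0435 - 131·99.0435 - (1/2)·99.0435² = 9809.6106.

9809.61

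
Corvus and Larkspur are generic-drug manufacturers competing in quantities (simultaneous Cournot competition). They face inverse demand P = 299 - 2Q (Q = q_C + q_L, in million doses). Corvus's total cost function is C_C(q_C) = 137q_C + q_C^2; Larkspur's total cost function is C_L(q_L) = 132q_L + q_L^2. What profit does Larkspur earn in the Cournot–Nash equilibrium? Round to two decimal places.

1346.73

Corvus's profit: π_C = (299 - 2Q)q_C - (137q_C + q_C²). Setting ∂π_C/∂q_C = 0: 162 - 6q_C - 2(q_L) = 0.
Larkspur's first-order condition: 167 - 6q_L - 2(q_C) = 0.
So q_C = (162 - 2q_L)/6 and q_L = (167 - 2q_C)/6.
Substituting one into the other gives q_C = 319/16 and q_L = 339/16.
Price P = 299 - 2·(329/8) = 867/4.
Larkspur's profit: (867/4)·(339/16) - 132·(339/16) - (339/16)² = 1346.7305.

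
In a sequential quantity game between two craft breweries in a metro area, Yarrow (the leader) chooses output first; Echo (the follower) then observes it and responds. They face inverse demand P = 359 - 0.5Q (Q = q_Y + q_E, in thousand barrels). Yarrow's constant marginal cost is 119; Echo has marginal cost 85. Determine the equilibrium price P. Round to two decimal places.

Solve by backward induction. Given q_Y, the follower Echo maximises π_E = (359 - (1/2)q_Y - (1/2)q_E)q_E - 85q_E.
∂π_E/∂q_E = 274 - (1/2)q_Y - q_E = 0 gives the reaction function q_E = (274 - (1/2)q_Y).
The leader anticipates this reaction. Substituting into P = 359 - 0.5Q gives P = 222 - (1/4)q_Y, so π_Y = (222 - (1/4)q_Y)q_Y - 119q_Y.
The leader's first-order condition 103 - (1/2)q_Y = 0 yields q_Y = 206.
Then q_E = (274 - (1/2)·206) = 171.
Total output Q = 377, so price P = 359 - (1/2)·377 = 341/2.

170.50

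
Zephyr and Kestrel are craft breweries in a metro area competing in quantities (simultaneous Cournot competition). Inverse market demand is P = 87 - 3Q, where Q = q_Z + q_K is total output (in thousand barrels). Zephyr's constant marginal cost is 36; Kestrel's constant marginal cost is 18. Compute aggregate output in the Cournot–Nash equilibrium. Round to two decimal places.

13.33

Zephyr's profit: π_Z = (87 - 3Q)q_Z - (36q_Z). Setting ∂π_Z/∂q_Z = 0: 51 - 6q_Z - 3(q_K) = 0.
Kestrel's profit: π_K = (87 - 3Q)q_K - (18q_K). Setting ∂π_K/∂q_K = 0: 69 - 6q_K - 3(q_Z) = 0.
Best responses: q_Z = (51 - 3q_K)/6, q_K = (69 - 3q_Z)/6.
Substituting one into the other gives q_Z = 11/3 and q_K = 29/3.
Total output Q = 11/3 + 29/3 = 40/3.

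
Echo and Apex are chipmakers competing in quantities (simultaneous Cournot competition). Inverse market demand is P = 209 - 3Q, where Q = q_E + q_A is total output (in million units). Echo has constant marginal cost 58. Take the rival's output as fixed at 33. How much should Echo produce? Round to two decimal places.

8.67

With the rival's output fixed at 33, Echo's profit is π_E = (209 - 3·33 - 3q_E)q_E - (58q_E) = (110 - 3q_E)q_E - (58q_E).
∂π_E/∂q_E = 52 - 6q_E = 0, so q_E = 26/3.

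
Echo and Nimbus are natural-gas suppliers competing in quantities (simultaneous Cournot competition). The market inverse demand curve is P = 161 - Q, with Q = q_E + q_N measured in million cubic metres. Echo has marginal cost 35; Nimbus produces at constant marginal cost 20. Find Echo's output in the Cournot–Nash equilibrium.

37

Echo's profit: π_E = (161 - Q)q_E - (35q_E). Setting ∂π_E/∂q_E = 0: 126 - 2q_E - (q_N) = 0.
Nimbus's first-order condition: 141 - 2q_N - (q_E) = 0.
So q_E = (126 - q_N)/2 and q_N = (141 - q_E)/2.
Solving the pair: q_E = 37, q_N = 52.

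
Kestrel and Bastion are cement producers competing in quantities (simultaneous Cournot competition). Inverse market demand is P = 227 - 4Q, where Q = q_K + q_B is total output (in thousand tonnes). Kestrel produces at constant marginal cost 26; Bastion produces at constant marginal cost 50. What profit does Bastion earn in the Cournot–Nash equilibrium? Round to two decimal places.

Kestrel's profit: π_K = (227 - 4Q)q_K - (26q_K). Setting ∂π_K/∂q_K = 0: 201 - 8q_K - 4(q_B) = 0.
Bastion's first-order condition: 177 - 8q_B - 4(q_K) = 0.
So q_K = (201 - 4q_B)/8 and q_B = (177 - 4q_K)/8.
Substituting one into the other gives q_K = 75/4 and q_B = 51/4.
Price P = 227 - 4·(63/2) = 101.
Bastion's profit: (101 - 50)·(51/4) = 650.2500.

650.25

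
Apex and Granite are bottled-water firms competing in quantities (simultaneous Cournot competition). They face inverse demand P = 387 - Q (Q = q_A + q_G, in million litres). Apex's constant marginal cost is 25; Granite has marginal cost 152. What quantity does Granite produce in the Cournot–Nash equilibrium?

36

Apex's profit: π_A = (387 - Q)q_A - (25q_A). Setting ∂π_A/∂q_A = 0: 362 - 2q_A - (q_G) = 0.
Granite's first-order condition: 235 - 2q_G - (q_A) = 0.
Rearranging gives the reaction functions q_A = (362 - q_G)/2 and q_G = (235 - q_A)/2.
Substituting one into the other gives q_A = 163 and q_G = 36.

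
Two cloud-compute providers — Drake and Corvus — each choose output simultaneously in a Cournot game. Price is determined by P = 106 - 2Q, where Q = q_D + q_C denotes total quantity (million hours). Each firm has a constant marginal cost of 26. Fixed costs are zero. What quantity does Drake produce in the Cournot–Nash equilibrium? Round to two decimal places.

A representative firm's profit is π_i = q_i(106 - 2Q) - 26q_i.
Setting ∂π_i/∂q_i = 0 with rivals' quantities fixed: 80 - 4q_i - 2q_j = 0.
By symmetry each firm produces the same amount; substituting q_j = q_i yields q_i = 80/6 = 40/3.

13.33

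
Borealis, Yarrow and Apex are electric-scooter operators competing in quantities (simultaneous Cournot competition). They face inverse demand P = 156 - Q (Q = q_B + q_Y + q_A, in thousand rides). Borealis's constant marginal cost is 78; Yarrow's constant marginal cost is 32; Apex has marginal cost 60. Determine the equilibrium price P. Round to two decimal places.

81.50

Borealis's profit: π_B = (156 - Q)q_B - (78q_B). Setting ∂π_B/∂q_B = 0: 78 - 2q_B - (q_Y + q_A) = 0.
Yarrow's first-order condition: 124 - 2q_Y - (q_B + q_A) = 0.
Apex's first-order condition: 96 - 2q_A - (q_B + q_Y) = 0.
Adding the 3 first-order conditions: 298 − 4Q = 0, so Q = 149/2.
Back-substituting: q_B = (78 − 149/2) = 7/2, q_Y = (124 − 149/2) = 99/2, q_A = (96 − 149/2) = 43/2.
Total output Q = 149/2, so price P = 156 - 149/2 = 163/2.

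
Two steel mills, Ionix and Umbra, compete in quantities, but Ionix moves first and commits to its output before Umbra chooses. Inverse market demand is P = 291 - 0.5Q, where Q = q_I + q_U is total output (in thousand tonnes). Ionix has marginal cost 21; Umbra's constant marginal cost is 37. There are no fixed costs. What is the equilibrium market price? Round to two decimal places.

The follower Umbra best-responds to any q_I: π_U = (291 - 0.5Q)q_U - 37q_U.
Follower FOC: 254 - (1/2)q_I - q_U = 0, so q_U(q_I) = (254 - (1/2)q_I).
Ionix substitutes q_U(q_I) into its own profit: π_I = q_I(291 - (1/2)q_I - (254 - (1/2)q_I)/2) - 21q_I = (164 - (1/4)q_I)q_I - 21q_I.
The leader's first-order condition 143 - (1/2)q_I = 0 yields q_I = 286.
Then q_U = (254 - (1/2)·286) = 111.
Total output Q = 397, so price P = 291 - (1/2)·397 = 185/2.

92.50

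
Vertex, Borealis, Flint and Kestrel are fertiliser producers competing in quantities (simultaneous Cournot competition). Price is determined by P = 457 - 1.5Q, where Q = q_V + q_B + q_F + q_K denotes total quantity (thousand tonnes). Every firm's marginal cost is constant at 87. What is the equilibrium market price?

Each firm earns π_i = (457 - 1.5Q)q_i - 87q_i.
First-order condition (treating rivals' output as given): 370 - 3q_i - (3/2)·Σ_{j≠i} q_j = 0.
With identical firms every q_j equals q_i, so Σ_{j≠i} q_j = 3q_i and 370 = (15/2)q_i, giving q_i = 148/3.
Total output Q = 592/3, so price P = 457 - (3/2)·(592/3) = 161.

161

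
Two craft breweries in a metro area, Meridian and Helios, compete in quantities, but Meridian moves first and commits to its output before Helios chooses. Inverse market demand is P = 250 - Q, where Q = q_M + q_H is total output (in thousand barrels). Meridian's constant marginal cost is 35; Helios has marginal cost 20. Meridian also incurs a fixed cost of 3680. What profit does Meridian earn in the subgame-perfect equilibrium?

1320

Solve by backward induction. Given q_M, the follower Helios maximises π_H = (250 - q_M - q_H)q_H - 20q_H.
Follower FOC: 230 - q_M - 2q_H = 0, so q_H(q_M) = (230 - q_M)/2.
Meridian substitutes q_H(q_M) into its own profit: π_M = q_M(250 - q_M - (230 - q_M)/2) - 35q_M = (135 - (1/2)q_M)q_M - 35q_M.
Maximising: ∂π_M/∂q_M = 100 - q_M = 0, giving q_M = 100.
Then q_H = (230 - 100)/2 = 65.
Price P = 250 - 165 = 85.
Meridian's profit: (85 - 35)·100 - 3680 = 1320.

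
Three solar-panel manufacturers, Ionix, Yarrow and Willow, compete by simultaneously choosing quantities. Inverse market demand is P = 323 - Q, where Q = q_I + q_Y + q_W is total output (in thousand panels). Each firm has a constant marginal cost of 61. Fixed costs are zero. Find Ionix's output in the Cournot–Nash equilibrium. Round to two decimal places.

65.50

Each firm earns π_i = (323 - Q)q_i - 61q_i.
First-order condition (treating rivals' output as given): 262 - 2q_i - Σ_{j≠i} q_j = 0.
By symmetry each firm produces the same amount; substituting Σ_{j≠i} q_j = 2q_i yields q_i = 262/4 = 131/2.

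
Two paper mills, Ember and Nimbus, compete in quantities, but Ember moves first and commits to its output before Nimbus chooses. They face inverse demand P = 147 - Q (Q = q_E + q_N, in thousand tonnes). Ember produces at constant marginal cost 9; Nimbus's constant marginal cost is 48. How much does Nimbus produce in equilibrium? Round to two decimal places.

Solve by backward induction. Given q_E, the follower Nimbus maximises π_N = (147 - q_E - q_N)q_N - 48q_N.
Setting the follower's marginal profit to zero, 99 - q_E - 2q_N = 0, i.e. q_N = (99 - q_E)/2.
The leader anticipates this reaction. Substituting into P = 147 - Q gives P = 195/2 - (1/2)q_E, so π_E = (195/2 - (1/2)q_E)q_E - 9q_E.
The leader's first-order condition 177/2 - q_E = 0 yields q_E = 177/2.
Then q_N = (99 - 177/2)/2 = 21/4.

5.25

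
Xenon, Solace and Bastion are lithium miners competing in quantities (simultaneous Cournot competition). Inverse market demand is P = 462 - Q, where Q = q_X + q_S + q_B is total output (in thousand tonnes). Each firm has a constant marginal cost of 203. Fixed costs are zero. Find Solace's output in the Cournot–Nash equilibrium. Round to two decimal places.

64.75

A representative firm's profit is π_i = q_i(462 - Q) - 203q_i.
First-order condition (treating rivals' output as given): 259 - 2q_i - Σ_{j≠i} q_j = 0.
With identical firms every q_j equals q_i, so Σ_{j≠i} q_j = 2q_i and 259 = 4q_i, giving q_i = 259/4.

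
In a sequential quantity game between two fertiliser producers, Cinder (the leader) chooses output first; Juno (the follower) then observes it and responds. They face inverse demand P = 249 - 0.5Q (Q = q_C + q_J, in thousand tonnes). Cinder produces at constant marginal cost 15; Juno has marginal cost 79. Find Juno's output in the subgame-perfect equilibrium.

The follower Juno best-responds to any q_C: π_J = (249 - 0.5Q)q_J - 79q_J.
Follower FOC: 170 - (1/2)q_C - q_J = 0, so q_J(q_C) = (170 - (1/2)q_C).
Cinder substitutes q_J(q_C) into its own profit: π_C = q_C(249 - (1/2)q_C - (170 - (1/2)q_C)/2) - 15q_C = (164 - (1/4)q_C)q_C - 15q_C.
Leader FOC: 149 - (1/2)q_C = 0, so q_C = 298.
Then q_J = (170 - (1/2)·298) = 21.

21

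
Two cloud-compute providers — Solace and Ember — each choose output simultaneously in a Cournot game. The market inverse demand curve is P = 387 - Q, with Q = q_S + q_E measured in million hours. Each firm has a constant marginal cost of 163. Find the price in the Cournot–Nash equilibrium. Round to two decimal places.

Each firm earns π_i = (387 - Q)q_i - 163q_i.
Setting ∂π_i/∂q_i = 0 with rivals' quantities fixed: 224 - 2q_i - q_j = 0.
By symmetry each firm produces the same amount; substituting q_j = q_i yields q_i = 224/3.
Total output Q = 448/3, so price P = 387 - 448/3 = 713/3.

237.67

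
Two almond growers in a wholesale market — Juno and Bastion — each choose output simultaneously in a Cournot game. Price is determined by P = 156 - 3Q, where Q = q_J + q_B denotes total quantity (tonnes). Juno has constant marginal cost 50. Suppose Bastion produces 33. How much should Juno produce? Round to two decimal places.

1.17

With the rival's output fixed at 33, Juno's profit is π_J = (156 - 3·33 - 3q_J)q_J - (50q_J) = (57 - 3q_J)q_J - (50q_J).
∂π_J/∂q_J = 7 - 6q_J = 0, so q_J = 7/6.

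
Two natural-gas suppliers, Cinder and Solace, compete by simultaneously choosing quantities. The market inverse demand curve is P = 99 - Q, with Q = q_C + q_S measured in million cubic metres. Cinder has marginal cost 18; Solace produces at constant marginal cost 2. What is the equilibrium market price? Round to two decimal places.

39.67

Cinder's profit: π_C = (99 - Q)q_C - (18q_C). Setting ∂π_C/∂q_C = 0: 81 - 2q_C - (q_S) = 0.
Solace's first-order condition: 97 - 2q_S - (q_C) = 0.
Best responses: q_C = (81 - q_S)/2, q_S = (97 - q_C)/2.
Solving the pair: q_C = 65/3, q_S = 113/3.
Total output Q = 178/3, so price P = 99 - 178/3 = 119/3.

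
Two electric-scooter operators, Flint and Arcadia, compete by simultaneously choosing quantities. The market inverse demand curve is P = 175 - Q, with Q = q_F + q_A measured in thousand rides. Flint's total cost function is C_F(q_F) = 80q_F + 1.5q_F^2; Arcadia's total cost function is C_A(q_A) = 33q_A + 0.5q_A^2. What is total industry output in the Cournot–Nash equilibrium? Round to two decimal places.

Flint's profit: π_F = (175 - Q)q_F - (80q_F + (3/2)q_F²). Setting ∂π_F/∂q_F = 0: 95 - 5q_F - (q_A) = 0.
Arcadia's profit: π_A = (175 - Q)q_A - (33q_A + (1/2)q_A²). Setting ∂π_A/∂q_A = 0: 142 - 3q_A - (q_F) = 0.
Best responses: q_F = (95 - q_A)/5, q_A = (142 - q_F)/3.
Substituting one into the other gives q_F = 143/14 and q_A = 615/14.
Total output Q = 143/14 + 615/14 = 379/7.

54.14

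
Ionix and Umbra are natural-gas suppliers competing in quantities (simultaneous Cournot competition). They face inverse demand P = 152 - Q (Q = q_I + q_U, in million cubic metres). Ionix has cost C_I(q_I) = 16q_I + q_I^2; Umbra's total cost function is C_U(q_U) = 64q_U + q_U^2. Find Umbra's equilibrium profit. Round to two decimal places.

414.72

Ionix's profit: π_I = (152 - Q)q_I - (16q_I + q_I²). Setting ∂π_I/∂q_I = 0: 136 - 4q_I - (q_U) = 0.
Umbra's profit: π_U = (152 - Q)q_U - (64q_U + q_U²). Setting ∂π_U/∂q_U = 0: 88 - 4q_U - (q_I) = 0.
So q_I = (136 - q_U)/4 and q_U = (88 - q_I)/4.
Solving the pair: q_I = 152/5, q_U = 72/5.
Price P = 152 - 224/5 = 536/5.
Umbra's profit: (536/5)·(72/5) - 64·(72/5) - (72/5)² = 414.7200.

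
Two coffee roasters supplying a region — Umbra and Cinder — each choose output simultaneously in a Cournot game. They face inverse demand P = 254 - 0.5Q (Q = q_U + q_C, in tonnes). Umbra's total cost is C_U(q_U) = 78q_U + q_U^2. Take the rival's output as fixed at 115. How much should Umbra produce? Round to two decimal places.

39.50

With the rival's output fixed at 115, Umbra's profit is π_U = (254 - (1/2)·115 - (1/2)q_U)q_U - (78q_U + q_U²) = (393/2 - (1/2)q_U)q_U - (78q_U + q_U²).
∂π_U/∂q_U = 237/2 - 3q_U = 0, so q_U = 79/2.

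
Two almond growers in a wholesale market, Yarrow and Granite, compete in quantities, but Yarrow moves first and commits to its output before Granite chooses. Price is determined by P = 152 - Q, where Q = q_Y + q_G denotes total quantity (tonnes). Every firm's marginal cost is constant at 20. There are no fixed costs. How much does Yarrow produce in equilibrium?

66

The follower Granite best-responds to any q_Y: π_G = (152 - Q)q_G - 20q_G.
Setting the follower's marginal profit to zero, 132 - q_Y - 2q_G = 0, i.e. q_G = (132 - q_Y)/2.
Yarrow substitutes q_G(q_Y) into its own profit: π_Y = q_Y(152 - q_Y - (132 - q_Y)/2) - 20q_Y = (86 - (1/2)q_Y)q_Y - 20q_Y.
Maximising: ∂π_Y/∂q_Y = 66 - q_Y = 0, giving q_Y = 66.
Then q_G = (132 - 66)/2 = 33.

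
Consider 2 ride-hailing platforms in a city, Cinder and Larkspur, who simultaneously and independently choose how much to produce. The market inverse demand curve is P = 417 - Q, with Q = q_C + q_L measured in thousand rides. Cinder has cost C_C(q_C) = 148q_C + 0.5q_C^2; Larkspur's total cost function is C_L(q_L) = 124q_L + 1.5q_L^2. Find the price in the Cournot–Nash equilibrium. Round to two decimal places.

298.29

Cinder's profit: π_C = (417 - Q)q_C - (148q_C + (1/2)q_C²). Setting ∂π_C/∂q_C = 0: 269 - 3q_C - (q_L) = 0.
Larkspur's profit: π_L = (417 - Q)q_L - (124q_L + (3/2)q_L²). Setting ∂π_L/∂q_L = 0: 293 - 5q_L - (q_C) = 0.
Rearranging gives the reaction functions q_C = (269 - q_L)/3 and q_L = (293 - q_C)/5.
Solving the pair: q_C = 526/7, q_L = 305/7.
Total output Q = 831/7, so price P = 417 - 831/7 = 298.2857.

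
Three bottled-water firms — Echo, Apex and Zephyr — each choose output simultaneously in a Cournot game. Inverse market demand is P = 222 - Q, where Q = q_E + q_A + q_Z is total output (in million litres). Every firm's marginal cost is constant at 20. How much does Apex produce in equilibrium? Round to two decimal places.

A representative firm's profit is π_i = q_i(222 - Q) - 20q_i.
Setting ∂π_i/∂q_i = 0 with rivals' quantities fixed: 202 - 2q_i - Σ_{j≠i} q_j = 0.
By symmetry each firm produces the same amount; substituting Σ_{j≠i} q_j = 2q_i yields q_i = 202/4 = 101/2.

50.50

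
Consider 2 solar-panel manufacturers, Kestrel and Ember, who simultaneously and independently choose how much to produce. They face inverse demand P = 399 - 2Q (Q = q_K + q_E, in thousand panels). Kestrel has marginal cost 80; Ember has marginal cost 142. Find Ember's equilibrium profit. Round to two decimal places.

Kestrel's profit: π_K = (399 - 2Q)q_K - (80q_K). Setting ∂π_K/∂q_K = 0: 319 - 4q_K - 2(q_E) = 0.
Ember's profit: π_E = (399 - 2Q)q_E - (142q_E). Setting ∂π_E/∂q_E = 0: 257 - 4q_E - 2(q_K) = 0.
So q_K = (319 - 2q_E)/4 and q_E = (257 - 2q_K)/4.
Solving the pair: q_K = 127/2, q_E = 65/2.
Price P = 399 - 2·96 = 207.
Ember's profit: (207 - 142)·(65/2) = 2112.5000.

2112.50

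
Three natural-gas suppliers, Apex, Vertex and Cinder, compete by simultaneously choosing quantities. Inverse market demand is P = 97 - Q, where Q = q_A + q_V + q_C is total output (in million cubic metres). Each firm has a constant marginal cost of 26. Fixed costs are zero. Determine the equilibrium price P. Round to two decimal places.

Each firm earns π_i = (97 - Q)q_i - 26q_i.
First-order condition (treating rivals' output as given): 71 - 2q_i - Σ_{j≠i} q_j = 0.
By symmetry each firm produces the same amount; substituting Σ_{j≠i} q_j = 2q_i yields q_i = 71/4.
Total output Q = 213/4, so price P = 97 - 213/4 = 175/4.

43.75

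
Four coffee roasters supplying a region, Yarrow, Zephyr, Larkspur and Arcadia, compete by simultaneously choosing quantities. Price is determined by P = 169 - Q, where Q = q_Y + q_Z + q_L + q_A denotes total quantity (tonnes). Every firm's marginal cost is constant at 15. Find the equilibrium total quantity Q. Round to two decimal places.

123.20

Each firm earns π_i = (169 - Q)q_i - 15q_i.
First-order condition (treating rivals' output as given): 154 - 2q_i - Σ_{j≠i} q_j = 0.
With identical firms every q_j equals q_i, so Σ_{j≠i} q_j = 3q_i and 154 = 5q_i, giving q_i = 154/5.
Total output Q = 154/5 + 154/5 + 154/5 + 154/5 = 616/5.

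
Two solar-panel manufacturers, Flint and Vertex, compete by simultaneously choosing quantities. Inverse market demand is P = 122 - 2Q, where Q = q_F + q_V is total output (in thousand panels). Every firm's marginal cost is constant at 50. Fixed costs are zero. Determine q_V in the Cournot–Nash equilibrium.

12

A representative firm's profit is π_i = q_i(122 - 2Q) - 50q_i.
First-order condition (treating rivals' output as given): 72 - 4q_i - 2q_j = 0.
By symmetry each firm produces the same amount; substituting q_j = q_i yields q_i = 72/6 = 12.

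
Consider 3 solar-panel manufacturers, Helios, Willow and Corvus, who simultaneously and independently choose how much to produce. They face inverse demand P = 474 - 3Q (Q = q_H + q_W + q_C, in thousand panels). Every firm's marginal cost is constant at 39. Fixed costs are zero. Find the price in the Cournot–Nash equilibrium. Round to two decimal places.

A representative firm's profit is π_i = q_i(474 - 3Q) - 39q_i.
First-order condition (treating rivals' output as given): 435 - 6q_i - 3·Σ_{j≠i} q_j = 0.
By symmetry each firm produces the same amount; substituting Σ_{j≠i} q_j = 2q_i yields q_i = 435/12 = 145/4.
Total output Q = 435/4, so price P = 474 - 3·(435/4) = 591/4.

147.75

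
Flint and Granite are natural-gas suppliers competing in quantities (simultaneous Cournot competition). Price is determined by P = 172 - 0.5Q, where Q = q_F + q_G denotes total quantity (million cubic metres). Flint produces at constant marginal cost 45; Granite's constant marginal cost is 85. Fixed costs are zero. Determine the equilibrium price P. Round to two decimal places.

100.67

Flint's profit: π_F = (172 - 0.5Q)q_F - (45q_F). Setting ∂π_F/∂q_F = 0: 127 - q_F - (1/2)(q_G) = 0.
Granite's first-order condition: 87 - q_G - (1/2)(q_F) = 0.
Rearranging gives the reaction functions q_F = (127 - (1/2)q_G) and q_G = (87 - (1/2)q_F).
Solving the pair: q_F = 334/3, q_G = 94/3.
Total output Q = 428/3, so price P = 172 - (1/2)·(428/3) = 302/3.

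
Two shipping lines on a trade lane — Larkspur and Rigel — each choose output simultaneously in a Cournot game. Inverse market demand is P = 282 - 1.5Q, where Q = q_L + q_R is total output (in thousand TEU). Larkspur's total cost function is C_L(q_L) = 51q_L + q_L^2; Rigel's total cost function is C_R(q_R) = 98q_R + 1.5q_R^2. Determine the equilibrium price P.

Larkspur's profit: π_L = (282 - 1.5Q)q_L - (51q_L + q_L²). Setting ∂π_L/∂q_L = 0: 231 - 5q_L - (3/2)(q_R) = 0.
Rigel's profit: π_R = (282 - 1.5Q)q_R - (98q_R + (3/2)q_R²). Setting ∂π_R/∂q_R = 0: 184 - 6q_R - (3/2)(q_L) = 0.
So q_L = (231 - (3/2)q_R)/5 and q_R = (184 - (3/2)q_L)/6.
Solving the pair: q_L = 40, q_R = 62/3.
Total output Q = 182/3, so price P = 282 - (3/2)·(182/3) = 191.

191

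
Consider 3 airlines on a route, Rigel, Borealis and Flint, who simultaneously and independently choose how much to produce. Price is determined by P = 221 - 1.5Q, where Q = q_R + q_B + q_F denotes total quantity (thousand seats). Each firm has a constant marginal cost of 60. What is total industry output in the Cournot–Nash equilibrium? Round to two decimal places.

80.50

Each firm earns π_i = (221 - 1.5Q)q_i - 60q_i.
Setting ∂π_i/∂q_i = 0 with rivals' quantities fixed: 161 - 3q_i - (3/2)·Σ_{j≠i} q_j = 0.
With identical firms every q_j equals q_i, so Σ_{j≠i} q_j = 2q_i and 161 = 6q_i, giving q_i = 161/6.
Total output Q = 161/6 + 161/6 + 161/6 = 161/2.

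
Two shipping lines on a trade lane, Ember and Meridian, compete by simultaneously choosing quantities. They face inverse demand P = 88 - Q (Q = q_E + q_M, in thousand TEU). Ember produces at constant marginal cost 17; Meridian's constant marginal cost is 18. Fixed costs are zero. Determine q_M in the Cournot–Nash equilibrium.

Ember's profit: π_E = (88 - Q)q_E - (17q_E). Setting ∂π_E/∂q_E = 0: 71 - 2q_E - (q_M) = 0.
Meridian's profit: π_M = (88 - Q)q_M - (18q_M). Setting ∂π_M/∂q_M = 0: 70 - 2q_M - (q_E) = 0.
So q_E = (71 - q_M)/2 and q_M = (70 - q_E)/2.
Solving the pair: q_E = 24, q_M = 23.

23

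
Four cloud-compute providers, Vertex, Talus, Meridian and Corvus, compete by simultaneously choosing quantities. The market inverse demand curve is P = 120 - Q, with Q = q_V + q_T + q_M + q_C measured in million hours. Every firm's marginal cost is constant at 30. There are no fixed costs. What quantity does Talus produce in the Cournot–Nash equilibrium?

18

A representative firm's profit is π_i = q_i(120 - Q) - 30q_i.
Setting ∂π_i/∂q_i = 0 with rivals' quantities fixed: 90 - 2q_i - Σ_{j≠i} q_j = 0.
By symmetry each firm produces the same amount; substituting Σ_{j≠i} q_j = 3q_i yields q_i = 90/5 = 18.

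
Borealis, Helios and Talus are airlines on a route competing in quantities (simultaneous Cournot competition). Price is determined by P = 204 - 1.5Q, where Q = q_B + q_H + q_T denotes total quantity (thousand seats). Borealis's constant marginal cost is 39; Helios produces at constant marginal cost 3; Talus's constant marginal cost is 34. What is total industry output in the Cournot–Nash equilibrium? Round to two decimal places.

89.33

Borealis's profit: π_B = (204 - 1.5Q)q_B - (39q_B). Setting ∂π_B/∂q_B = 0: 165 - 3q_B - (3/2)(q_H + q_T) = 0.
Helios's first-order condition: 201 - 3q_H - (3/2)(q_B + q_T) = 0.
Talus's first-order condition: 170 - 3q_T - (3/2)(q_B + q_H) = 0.
Adding the 3 conditions: 536 − 3Q − 3Q = 0, i.e. Q = 268/3.
Back-substituting: q_B = (165 − 134)/(3/2) = 62/3, q_H = (201 − 134)/(3/2) = 134/3, q_T = (170 − 134)/(3/2) = 24.
Total output Q = 62/3 + 134/3 + 24 = 268/3.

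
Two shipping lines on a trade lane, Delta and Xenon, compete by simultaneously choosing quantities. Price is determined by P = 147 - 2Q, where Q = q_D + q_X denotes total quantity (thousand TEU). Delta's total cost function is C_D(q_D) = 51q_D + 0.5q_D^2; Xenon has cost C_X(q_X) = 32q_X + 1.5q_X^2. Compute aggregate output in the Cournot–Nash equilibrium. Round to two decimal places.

Delta's profit: π_D = (147 - 2Q)q_D - (51q_D + (1/2)q_D²). Setting ∂π_D/∂q_D = 0: 96 - 5q_D - 2(q_X) = 0.
Xenon's first-order condition: 115 - 7q_X - 2(q_D) = 0.
Best responses: q_D = (96 - 2q_X)/5, q_X = (115 - 2q_D)/7.
Substituting one into the other gives q_D = 442/31 and q_X = 383/31.
Total output Q = 442/31 + 383/31 = 825/31.

26.61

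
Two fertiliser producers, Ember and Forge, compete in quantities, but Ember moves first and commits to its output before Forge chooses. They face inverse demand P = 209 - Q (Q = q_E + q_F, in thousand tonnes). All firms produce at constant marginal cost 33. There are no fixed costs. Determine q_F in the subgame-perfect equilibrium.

The follower Forge best-responds to any q_E: π_F = (209 - Q)q_F - 33q_F.
Setting the follower's marginal profit to zero, 176 - q_E - 2q_F = 0, i.e. q_F = (176 - q_E)/2.
The leader anticipates this reaction. Substituting into P = 209 - Q gives P = 121 - (1/2)q_E, so π_E = (121 - (1/2)q_E)q_E - 33q_E.
Leader FOC: 88 - q_E = 0, so q_E = 88.
Then q_F = (176 - 88)/2 = 44.

44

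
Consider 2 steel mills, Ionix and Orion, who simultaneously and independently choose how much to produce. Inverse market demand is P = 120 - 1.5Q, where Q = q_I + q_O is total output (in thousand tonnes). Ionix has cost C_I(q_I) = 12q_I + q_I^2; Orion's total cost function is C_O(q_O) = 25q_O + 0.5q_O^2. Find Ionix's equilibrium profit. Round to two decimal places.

Ionix's profit: π_I = (120 - 1.5Q)q_I - (12q_I + q_I²). Setting ∂π_I/∂q_I = 0: 108 - 5q_I - (3/2)(q_O) = 0.
Orion's first-order condition: 95 - 4q_O - (3/2)(q_I) = 0.
So q_I = (108 - (3/2)q_O)/5 and q_O = (95 - (3/2)q_I)/4.
Substituting one into the other gives q_I = 1158/71 and q_O = 1252/71.
Price P = 120 - (3/2)·33.9437 = 69.0845.
Ionix's profit: 69.0845·(1158/71) - 12·(1158/71) - (1158/71)² = 665.0288.

665.03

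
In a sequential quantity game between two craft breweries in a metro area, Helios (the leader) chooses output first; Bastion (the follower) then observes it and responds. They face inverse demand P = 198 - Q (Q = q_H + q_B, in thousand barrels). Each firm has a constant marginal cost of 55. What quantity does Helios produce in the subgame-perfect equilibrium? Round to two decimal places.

The follower Bastion best-responds to any q_H: π_B = (198 - Q)q_B - 55q_B.
Setting the follower's marginal profit to zero, 143 - q_H - 2q_B = 0, i.e. q_B = (143 - q_H)/2.
The leader anticipates this reaction. Substituting into P = 198 - Q gives P = 253/2 - (1/2)q_H, so π_H = (253/2 - (1/2)q_H)q_H - 55q_H.
Maximising: ∂π_H/∂q_H = 143/2 - q_H = 0, giving q_H = 143/2.
Then q_B = (143 - 143/2)/2 = 143/4.

71.50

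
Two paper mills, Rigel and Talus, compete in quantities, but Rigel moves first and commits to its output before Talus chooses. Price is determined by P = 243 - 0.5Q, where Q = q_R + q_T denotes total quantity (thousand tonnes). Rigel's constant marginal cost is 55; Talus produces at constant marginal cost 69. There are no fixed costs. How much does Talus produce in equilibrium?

The follower Talus best-responds to any q_R: π_T = (243 - 0.5Q)q_T - 69q_T.
∂π_T/∂q_T = 174 - (1/2)q_R - q_T = 0 gives the reaction function q_T = (174 - (1/2)q_R).
The leader anticipates this reaction. Substituting into P = 243 - 0.5Q gives P = 156 - (1/4)q_R, so π_R = (156 - (1/4)q_R)q_R - 55q_R.
The leader's first-order condition 101 - (1/2)q_R = 0 yields q_R = 202.
Then q_T = (174 - (1/2)·202) = 73.

73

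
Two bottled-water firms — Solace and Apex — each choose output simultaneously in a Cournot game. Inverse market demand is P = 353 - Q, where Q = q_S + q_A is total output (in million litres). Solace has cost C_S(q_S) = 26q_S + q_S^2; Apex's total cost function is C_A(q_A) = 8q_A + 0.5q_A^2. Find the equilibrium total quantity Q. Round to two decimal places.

153.55

Solace's profit: π_S = (353 - Q)q_S - (26q_S + q_S²). Setting ∂π_S/∂q_S = 0: 327 - 4q_S - (q_A) = 0.
Apex's profit: π_A = (353 - Q)q_A - (8q_A + (1/2)q_A²). Setting ∂π_A/∂q_A = 0: 345 - 3q_A - (q_S) = 0.
Rearranging gives the reaction functions q_S = (327 - q_A)/4 and q_A = (345 - q_S)/3.
Solving the pair: q_S = 636/11, q_A = 1053/11.
Total output Q = 636/11 + 1053/11 = 1689/11.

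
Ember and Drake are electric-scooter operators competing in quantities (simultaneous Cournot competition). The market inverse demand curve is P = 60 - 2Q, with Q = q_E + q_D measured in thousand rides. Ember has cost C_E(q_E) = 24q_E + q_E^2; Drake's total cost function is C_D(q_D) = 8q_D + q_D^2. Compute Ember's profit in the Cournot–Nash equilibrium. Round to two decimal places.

36.75

Ember's profit: π_E = (60 - 2Q)q_E - (24q_E + q_E²). Setting ∂π_E/∂q_E = 0: 36 - 6q_E - 2(q_D) = 0.
Drake's profit: π_D = (60 - 2Q)q_D - (8q_D + q_D²). Setting ∂π_D/∂q_D = 0: 52 - 6q_D - 2(q_E) = 0.
Best responses: q_E = (36 - 2q_D)/6, q_D = (52 - 2q_E)/6.
Substituting one into the other gives q_E = 7/2 and q_D = 15/2.
Price P = 60 - 2·11 = 38.
Ember's profit: 38·(7/2) - 24·(7/2) - (7/2)² = 147/4.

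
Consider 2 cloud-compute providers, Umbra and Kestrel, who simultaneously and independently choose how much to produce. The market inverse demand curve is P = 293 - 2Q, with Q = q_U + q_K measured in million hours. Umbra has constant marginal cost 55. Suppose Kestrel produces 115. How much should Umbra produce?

2

With the rival's output fixed at 115, Umbra's profit is π_U = (293 - 2·115 - 2q_U)q_U - (55q_U) = (63 - 2q_U)q_U - (55q_U).
∂π_U/∂q_U = 8 - 4q_U = 0, so q_U = 2.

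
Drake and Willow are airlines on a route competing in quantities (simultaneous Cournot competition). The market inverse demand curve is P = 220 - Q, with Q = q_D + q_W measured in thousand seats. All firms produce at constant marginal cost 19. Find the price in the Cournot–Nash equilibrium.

86

A representative firm's profit is π_i = q_i(220 - Q) - 19q_i.
Setting ∂π_i/∂q_i = 0 with rivals' quantities fixed: 201 - 2q_i - q_j = 0.
By symmetry each firm produces the same amount; substituting q_j = q_i yields q_i = 201/3 = 67.
Total output Q = 134, so price P = 220 - 134 = 86.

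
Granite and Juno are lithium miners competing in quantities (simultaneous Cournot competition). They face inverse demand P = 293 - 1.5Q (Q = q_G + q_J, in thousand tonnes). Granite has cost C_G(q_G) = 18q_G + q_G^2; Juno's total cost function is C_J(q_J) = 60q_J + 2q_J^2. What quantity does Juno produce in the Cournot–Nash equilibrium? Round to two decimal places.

Granite's profit: π_G = (293 - 1.5Q)q_G - (18q_G + q_G²). Setting ∂π_G/∂q_G = 0: 275 - 5q_G - (3/2)(q_J) = 0.
Juno's first-order condition: 233 - 7q_J - (3/2)(q_G) = 0.
Rearranging gives the reaction functions q_G = (275 - (3/2)q_J)/5 and q_J = (233 - (3/2)q_G)/7.
Solving the pair: q_G = 48.1069, q_J = 22.9771.

22.98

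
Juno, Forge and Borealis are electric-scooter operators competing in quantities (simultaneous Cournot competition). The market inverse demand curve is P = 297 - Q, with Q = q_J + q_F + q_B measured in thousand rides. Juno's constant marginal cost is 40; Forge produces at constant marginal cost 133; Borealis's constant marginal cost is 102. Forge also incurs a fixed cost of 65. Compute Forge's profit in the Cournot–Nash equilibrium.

Juno's profit: π_J = (297 - Q)q_J - (40q_J). Setting ∂π_J/∂q_J = 0: 257 - 2q_J - (q_F + q_B) = 0.
Forge's profit: π_F = (297 - Q)q_F - (133q_F). Setting ∂π_F/∂q_F = 0: 164 - 2q_F - (q_J + q_B) = 0.
Borealis's first-order condition: 195 - 2q_B - (q_J + q_F) = 0.
Adding the 3 first-order conditions: 616 − 4Q = 0, so Q = 154.
Back-substituting: q_J = (257 − 154) = 103, q_F = (164 − 154) = 10, q_B = (195 − 154) = 41.
Price P = 297 - 154 = 143.
Forge's profit: (143 - 133)·10 - 65 = 35.

35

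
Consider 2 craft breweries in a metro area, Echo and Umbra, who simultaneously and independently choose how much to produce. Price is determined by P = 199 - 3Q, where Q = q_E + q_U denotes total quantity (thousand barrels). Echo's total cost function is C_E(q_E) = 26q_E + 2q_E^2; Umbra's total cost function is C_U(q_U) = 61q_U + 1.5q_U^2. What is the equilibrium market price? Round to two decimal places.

124.78

Echo's profit: π_E = (199 - 3Q)q_E - (26q_E + 2q_E²). Setting ∂π_E/∂q_E = 0: 173 - 10q_E - 3(q_U) = 0.
Umbra's first-order condition: 138 - 9q_U - 3(q_E) = 0.
Best responses: q_E = (173 - 3q_U)/10, q_U = (138 - 3q_E)/9.
Substituting one into the other gives q_E = 127/9 and q_U = 287/27.
Total output Q = 668/27, so price P = 199 - 3·(668/27) = 1123/9.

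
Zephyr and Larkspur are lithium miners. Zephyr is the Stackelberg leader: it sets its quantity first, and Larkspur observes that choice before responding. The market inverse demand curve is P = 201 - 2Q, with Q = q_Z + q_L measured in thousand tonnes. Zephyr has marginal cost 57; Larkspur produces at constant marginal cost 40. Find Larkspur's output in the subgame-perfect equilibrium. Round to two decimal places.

The follower Larkspur best-responds to any q_Z: π_L = (201 - 2Q)q_L - 40q_L.
∂π_L/∂q_L = 161 - 2q_Z - 4q_L = 0 gives the reaction function q_L = (161 - 2q_Z)/4.
Zephyr substitutes q_L(q_Z) into its own profit: π_Z = q_Z(201 - 2q_Z - (161 - 2q_Z)/2) - 57q_Z = (241/2 - q_Z)q_Z - 57q_Z.
Leader FOC: 127/2 - 2q_Z = 0, so q_Z = 127/4.
Then q_L = (161 - 2·(127/4))/4 = 195/8.

24.38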